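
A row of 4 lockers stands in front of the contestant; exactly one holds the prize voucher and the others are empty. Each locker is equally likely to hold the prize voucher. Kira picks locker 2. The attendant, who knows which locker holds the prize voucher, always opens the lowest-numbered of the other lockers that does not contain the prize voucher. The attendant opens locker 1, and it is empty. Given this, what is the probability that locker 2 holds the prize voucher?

1/3

Apply Bayes' rule, conditioning on where the prize voucher actually is.
If it is in locker 1 (prior 1/4): the attendant opened locker 1, so this case is ruled out; weight (1/4)·0 = 0.
If it is in any of lockers 2, 3, and 4 (prior 1/4 each): locker 1 is the lowest-numbered option available, probability 1; weight (1/4)·1 = 1/4 each.
The weights sum to 3/4.
So P(the prize voucher in locker 2 | the attendant opened locker 1) = (1/4) / (3/4) = 1/3.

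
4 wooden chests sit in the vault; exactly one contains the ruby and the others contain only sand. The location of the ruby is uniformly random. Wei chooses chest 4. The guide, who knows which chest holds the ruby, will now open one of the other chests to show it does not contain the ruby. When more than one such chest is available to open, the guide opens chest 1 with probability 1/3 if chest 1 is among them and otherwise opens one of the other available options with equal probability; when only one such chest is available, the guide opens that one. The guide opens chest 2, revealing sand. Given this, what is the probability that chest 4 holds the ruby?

2/9

Consider each possible location of the ruby in turn.
If it is in chest 1 (prior 1/4): chest 1 holds the prize so is unavailable; the guide chooses uniformly among the 2 others, probability 1/2; weight (1/4)·(1/2) = 1/8.
If it is in chest 2 (prior 1/4): the guide opened chest 2, so this case is ruled out; weight (1/4)·0 = 0.
If it is in chest 3 (prior 1/4): chest 1 is available but not opened, probability 2/3; weight (1/4)·(2/3) = 1/6.
If it is in chest 4 (prior 1/4): chest 1 is available but not opened; chest 2 gets probability (1 − 1/3)/2 = 1/3; weight (1/4)·(1/3) = 1/12.
The weights sum to 3/8.
So P(the ruby in chest 4 | the guide opened chest 2) = (1/12) / (3/8) = 2/9.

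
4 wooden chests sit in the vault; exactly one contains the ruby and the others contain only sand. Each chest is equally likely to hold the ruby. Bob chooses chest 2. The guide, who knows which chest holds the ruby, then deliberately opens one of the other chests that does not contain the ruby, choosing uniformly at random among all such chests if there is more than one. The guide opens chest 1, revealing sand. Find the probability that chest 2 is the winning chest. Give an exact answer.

1/4

Condition on the true location of the ruby.
If it is in chest 1 (prior 1/4): the guide opened chest 1, so this case is ruled out; weight (1/4)·0 = 0.
If it is in chest 2 (prior 1/4): the guide has 3 equally likely choices, so probability 1/3; weight (1/4)·(1/3) = 1/12.
If it is in either of chests 3 and 4 (prior 1/4 each): the guide has 2 equally likely choices, so probability 1/2; weight (1/4)·(1/2) = 1/8 each.
The weights sum to 1/3.
So P(the ruby in chest 2 | the guide opened chest 1) = (1/12) / (1/3) = 1/4.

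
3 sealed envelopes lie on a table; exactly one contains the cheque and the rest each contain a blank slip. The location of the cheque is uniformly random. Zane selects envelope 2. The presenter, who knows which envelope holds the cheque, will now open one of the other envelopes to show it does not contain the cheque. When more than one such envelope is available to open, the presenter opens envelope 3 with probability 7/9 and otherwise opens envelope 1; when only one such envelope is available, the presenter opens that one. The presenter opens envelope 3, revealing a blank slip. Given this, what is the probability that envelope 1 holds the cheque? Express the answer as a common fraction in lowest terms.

9/16

Consider each possible location of the cheque in turn.
If it is in envelope 1 (prior 1/3): only envelope 3 is available, probability 1; weight (1/3)·1 = 1/3.
If it is in envelope 2 (prior 1/3): envelope 3 is available, opened with probability 7/9; weight (1/3)·(7/9) = 7/27.
If it is in envelope 3 (prior 1/3): the presenter opened envelope 3, so this case is ruled out; weight (1/3)·0 = 0.
The weights sum to 16/27.
So P(the cheque in envelope 1 | the presenter opened envelope 3) = (1/3) / (16/27) = 9/16.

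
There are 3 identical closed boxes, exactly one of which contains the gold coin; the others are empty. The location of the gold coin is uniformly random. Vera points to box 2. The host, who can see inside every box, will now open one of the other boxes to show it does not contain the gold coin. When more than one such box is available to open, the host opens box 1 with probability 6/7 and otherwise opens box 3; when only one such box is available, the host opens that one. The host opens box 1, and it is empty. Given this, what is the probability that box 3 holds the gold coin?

Consider each possible location of the gold coin in turn.
If it is in box 1 (prior 1/3): the host opened box 1, so this case is ruled out; weight (1/3)·0 = 0.
If it is in box 2 (prior 1/3): box 1 is available, opened with probability 6/7; weight (1/3)·(6/7) = 2/7.
If it is in box 3 (prior 1/3): only box 1 is available, probability 1; weight (1/3)·1 = 1/3.
The weights sum to 13/21.
So P(the gold coin in box 3 | the host opened box 1) = (1/3) / (13/21) = 7/13.

7/13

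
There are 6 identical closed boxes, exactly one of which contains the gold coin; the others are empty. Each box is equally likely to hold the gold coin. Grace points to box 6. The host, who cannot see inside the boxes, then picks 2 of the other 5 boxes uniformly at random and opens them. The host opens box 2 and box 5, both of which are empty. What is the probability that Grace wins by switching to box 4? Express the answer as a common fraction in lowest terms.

1/4

Apply Bayes' rule, conditioning on where the gold coin actually is.
If it is in any of boxes 1, 3, 4, and 6 (prior 1/6 each): the host picks exactly this set with probability 1/10 regardless, and none is the prize; weight (1/6)·(1/10) = 1/60 each.
If it is in either of boxes 2 and 5 (prior 1/6 each): that box was opened and seen not to hold the prize — ruled out; weight (1/6)·0 = 0 each.
The weights sum to 1/15.
So P(the gold coin in box 4 | the host opened box 2 and box 5) = (1/60) / (1/15) = 1/4.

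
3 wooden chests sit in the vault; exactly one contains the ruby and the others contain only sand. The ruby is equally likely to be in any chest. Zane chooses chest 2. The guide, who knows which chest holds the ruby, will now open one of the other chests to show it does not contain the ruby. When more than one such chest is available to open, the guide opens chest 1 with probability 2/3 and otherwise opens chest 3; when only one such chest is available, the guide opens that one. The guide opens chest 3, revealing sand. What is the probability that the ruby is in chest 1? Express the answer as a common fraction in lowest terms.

Condition on the true location of the ruby.
If it is in chest 1 (prior 1/3): only chest 3 is available, probability 1; weight (1/3)·1 = 1/3.
If it is in chest 2 (prior 1/3): chest 1 is available but not opened, probability 1/3; weight (1/3)·(1/3) = 1/9.
If it is in chest 3 (prior 1/3): the guide opened chest 3, so this case is ruled out; weight (1/3)·0 = 0.
The weights sum to 4/9.
So P(the ruby in chest 1 | the guide opened chest 3) = (1/3) / (4/9) = 3/4.

3/4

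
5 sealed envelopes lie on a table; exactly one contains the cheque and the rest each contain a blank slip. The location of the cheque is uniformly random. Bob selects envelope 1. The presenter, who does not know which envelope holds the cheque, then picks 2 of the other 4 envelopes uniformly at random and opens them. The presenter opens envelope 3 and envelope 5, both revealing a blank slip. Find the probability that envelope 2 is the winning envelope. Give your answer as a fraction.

1/3

Because the presenter chose which envelopes to open without knowing where the cheque is, the choice is independent of the prize location. Learning that none of the 2 opened envelopes holds the cheque simply rules out those 2 locations and leaves the remaining 3 envelopes still equally likely by symmetry.
So P(the cheque in envelope 2) = 1/3.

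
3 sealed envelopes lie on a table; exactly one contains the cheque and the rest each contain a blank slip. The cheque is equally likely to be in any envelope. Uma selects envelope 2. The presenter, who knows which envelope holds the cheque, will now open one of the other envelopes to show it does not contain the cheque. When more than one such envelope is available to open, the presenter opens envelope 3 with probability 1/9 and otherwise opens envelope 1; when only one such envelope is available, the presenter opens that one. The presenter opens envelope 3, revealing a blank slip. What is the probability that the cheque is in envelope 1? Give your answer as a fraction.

Apply Bayes' rule, conditioning on where the cheque actually is.
If it is in envelope 1 (prior 1/3): only envelope 3 is available, probability 1; weight (1/3)·1 = 1/3.
If it is in envelope 2 (prior 1/3): envelope 3 is available, opened with probability 1/9; weight (1/3)·(1/9) = 1/27.
If it is in envelope 3 (prior 1/3): the presenter opened envelope 3, so this case is ruled out; weight (1/3)·0 = 0.
The weights sum to 10/27.
So P(the cheque in envelope 1 | the presenter opened envelope 3) = (1/3) / (10/27) = 9/10.

9/10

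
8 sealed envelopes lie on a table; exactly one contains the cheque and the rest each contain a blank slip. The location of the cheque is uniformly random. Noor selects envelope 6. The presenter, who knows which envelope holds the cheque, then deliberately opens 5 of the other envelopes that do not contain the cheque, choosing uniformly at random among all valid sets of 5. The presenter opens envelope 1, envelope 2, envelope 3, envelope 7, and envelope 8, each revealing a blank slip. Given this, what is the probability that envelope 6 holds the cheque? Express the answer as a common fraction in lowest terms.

1/8

Consider each possible location of the cheque in turn.
If it is in any of envelopes 1, 2, 3, 7, and 8 (prior 1/8 each): that envelope was opened and seen not to hold the prize — ruled out; weight (1/8)·0 = 0 each.
If it is in either of envelopes 4 and 5 (prior 1/8 each): the presenter has 6 equally likely choices, so probability 1/6; weight (1/8)·(1/6) = 1/48 each.
If it is in envelope 6 (prior 1/8): the presenter has 21 equally likely choices, so probability 1/21; weight (1/8)·(1/21) = 1/168.
The weights sum to 1/21.
So P(the cheque in envelope 6 | the presenter opened envelope 1, envelope 2, envelope 3, envelope 7, and envelope 8) = (1/168) / (1/21) = 1/8.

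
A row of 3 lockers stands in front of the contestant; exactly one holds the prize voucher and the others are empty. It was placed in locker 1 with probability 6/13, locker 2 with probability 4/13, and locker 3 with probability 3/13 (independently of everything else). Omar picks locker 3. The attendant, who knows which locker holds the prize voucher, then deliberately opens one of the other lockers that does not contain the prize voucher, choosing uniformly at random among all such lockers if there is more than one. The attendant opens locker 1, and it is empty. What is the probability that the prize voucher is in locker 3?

3/11

Condition on the true location of the prize voucher.
If it is in locker 1 (prior 6/13): the attendant opened locker 1, so this case is ruled out; weight (6/13)·0 = 0.
If it is in locker 2 (prior 4/13): the attendant has no choice, probability 1; weight (4/13)·1 = 4/13.
If it is in locker 3 (prior 3/13): the attendant has 2 equally likely choices, so probability 1/2; weight (3/13)·(1/2) = 3/26.
The weights sum to 11/26.
So P(the prize voucher in locker 3 | the attendant opened locker 1) = (3/26) / (11/26) = 3/11.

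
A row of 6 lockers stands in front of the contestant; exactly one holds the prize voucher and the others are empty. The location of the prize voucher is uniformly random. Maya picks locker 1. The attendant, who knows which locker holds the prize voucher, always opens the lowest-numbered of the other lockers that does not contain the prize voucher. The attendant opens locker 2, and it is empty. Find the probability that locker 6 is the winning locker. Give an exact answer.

1/5

Consider each possible location of the prize voucher in turn.
If it is in any of lockers 1, 3, 4, 5, and 6 (prior 1/6 each): locker 2 is the lowest-numbered option available, probability 1; weight (1/6)·1 = 1/6 each.
If it is in locker 2 (prior 1/6): the attendant opened locker 2, so this case is ruled out; weight (1/6)·0 = 0.
The weights sum to 5/6.
So P(the prize voucher in locker 6 | the attendant opened locker 2) = (1/6) / (5/6) = 1/5.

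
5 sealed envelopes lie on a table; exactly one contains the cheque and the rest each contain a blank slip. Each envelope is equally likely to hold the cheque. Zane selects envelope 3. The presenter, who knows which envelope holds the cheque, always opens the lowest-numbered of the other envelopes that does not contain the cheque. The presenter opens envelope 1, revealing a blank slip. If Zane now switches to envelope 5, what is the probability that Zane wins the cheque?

1/4

Apply Bayes' rule, conditioning on where the cheque actually is.
If it is in envelope 1 (prior 1/5): the presenter opened envelope 1, so this case is ruled out; weight (1/5)·0 = 0.
If it is in any of envelopes 2, 3, 4, and 5 (prior 1/5 each): envelope 1 is the lowest-numbered option available, probability 1; weight (1/5)·1 = 1/5 each.
The weights sum to 4/5.
So P(the cheque in envelope 5 | the presenter opened envelope 1) = (1/5) / (4/5) = 1/4.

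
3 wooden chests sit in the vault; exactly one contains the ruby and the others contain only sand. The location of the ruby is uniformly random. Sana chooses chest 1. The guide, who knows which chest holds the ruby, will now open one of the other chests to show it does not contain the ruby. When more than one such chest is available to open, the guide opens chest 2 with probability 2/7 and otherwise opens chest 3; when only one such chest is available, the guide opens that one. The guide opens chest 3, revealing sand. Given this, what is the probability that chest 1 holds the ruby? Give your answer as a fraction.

5/12

Consider each possible location of the ruby in turn.
If it is in chest 1 (prior 1/3): chest 2 is available but not opened, probability 5/7; weight (1/3)·(5/7) = 5/21.
If it is in chest 2 (prior 1/3): only chest 3 is available, probability 1; weight (1/3)·1 = 1/3.
If it is in chest 3 (prior 1/3): the guide opened chest 3, so this case is ruled out; weight (1/3)·0 = 0.
The weights sum to 4/7.
So P(the ruby in chest 1 | the guide opened chest 3) = (5/21) / (4/7) = 5/12.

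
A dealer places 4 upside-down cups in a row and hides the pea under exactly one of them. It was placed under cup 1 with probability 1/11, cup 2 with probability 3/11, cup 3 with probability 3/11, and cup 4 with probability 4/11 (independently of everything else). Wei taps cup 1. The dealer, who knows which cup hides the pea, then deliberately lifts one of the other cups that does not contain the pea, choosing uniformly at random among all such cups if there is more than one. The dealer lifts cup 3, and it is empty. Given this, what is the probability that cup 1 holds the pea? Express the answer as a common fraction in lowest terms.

2/23

Consider each possible location of the pea in turn.
If it is under cup 1 (prior 1/11): the dealer has 3 equally likely choices, so probability 1/3; weight (1/11)·(1/3) = 1/33.
If it is under cup 2 (prior 3/11): the dealer has 2 equally likely choices, so probability 1/2; weight (3/11)·(1/2) = 3/22.
If it is under cup 3 (prior 3/11): the dealer opened cup 3, so this case is ruled out; weight (3/11)·0 = 0.
If it is under cup 4 (prior 4/11): the dealer has 2 equally likely choices, so probability 1/2; weight (4/11)·(1/2) = 2/11.
The weights sum to 23/66.
So P(the pea under cup 1 | the dealer opened cup 3) = (1/33) / (23/66) = 2/23.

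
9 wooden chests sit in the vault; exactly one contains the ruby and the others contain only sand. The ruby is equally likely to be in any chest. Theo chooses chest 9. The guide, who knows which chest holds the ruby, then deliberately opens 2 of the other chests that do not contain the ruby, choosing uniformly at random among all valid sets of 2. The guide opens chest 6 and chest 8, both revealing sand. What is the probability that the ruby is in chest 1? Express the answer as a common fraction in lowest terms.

4/27

Condition on the true location of the ruby.
If it is in any of chests 1, 2, 3, 4, 5, and 7 (prior 1/9 each): the guide has 21 equally likely choices, so probability 1/21; weight (1/9)·(1/21) = 1/189 each.
If it is in either of chests 6 and 8 (prior 1/9 each): that chest was opened and seen not to hold the prize — ruled out; weight (1/9)·0 = 0 each.
If it is in chest 9 (prior 1/9): the guide has 28 equally likely choices, so probability 1/28; weight (1/9)·(1/28) = 1/252.
The weights sum to 1/28.
So P(the ruby in chest 1 | the guide opened chest 6 and chest 8) = (1/189) / (1/28) = 4/27.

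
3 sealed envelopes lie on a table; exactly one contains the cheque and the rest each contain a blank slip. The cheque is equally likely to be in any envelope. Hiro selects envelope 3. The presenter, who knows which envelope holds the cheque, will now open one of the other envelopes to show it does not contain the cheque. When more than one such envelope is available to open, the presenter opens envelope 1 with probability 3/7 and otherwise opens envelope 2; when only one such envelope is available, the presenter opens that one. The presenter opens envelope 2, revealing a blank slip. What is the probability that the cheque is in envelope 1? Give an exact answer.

7/11

Consider each possible location of the cheque in turn.
If it is in envelope 1 (prior 1/3): only envelope 2 is available, probability 1; weight (1/3)·1 = 1/3.
If it is in envelope 2 (prior 1/3): the presenter opened envelope 2, so this case is ruled out; weight (1/3)·0 = 0.
If it is in envelope 3 (prior 1/3): envelope 1 is available but not opened, probability 4/7; weight (1/3)·(4/7) = 4/21.
The weights sum to 11/21.
So P(the cheque in envelope 1 | the presenter opened envelope 2) = (1/3) / (11/21) = 7/11.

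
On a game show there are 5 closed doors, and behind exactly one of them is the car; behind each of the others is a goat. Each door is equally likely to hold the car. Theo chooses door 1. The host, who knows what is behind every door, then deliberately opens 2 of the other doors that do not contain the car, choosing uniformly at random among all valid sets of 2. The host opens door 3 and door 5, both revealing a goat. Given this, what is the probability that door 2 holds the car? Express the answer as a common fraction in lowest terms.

2/5

Apply Bayes' rule, conditioning on where the car actually is.
If it is behind door 1 (prior 1/5): the host has 6 equally likely choices, so probability 1/6; weight (1/5)·(1/6) = 1/30.
If it is behind either of doors 2 and 4 (prior 1/5 each): the host has 3 equally likely choices, so probability 1/3; weight (1/5)·(1/3) = 1/15 each.
If it is behind either of doors 3 and 5 (prior 1/5 each): that door was opened and seen not to hold the prize — ruled out; weight (1/5)·0 = 0 each.
The weights sum to 1/6.
So P(the car behind door 2 | the host opened door 3 and door 5) = (1/15) / (1/6) = 2/5.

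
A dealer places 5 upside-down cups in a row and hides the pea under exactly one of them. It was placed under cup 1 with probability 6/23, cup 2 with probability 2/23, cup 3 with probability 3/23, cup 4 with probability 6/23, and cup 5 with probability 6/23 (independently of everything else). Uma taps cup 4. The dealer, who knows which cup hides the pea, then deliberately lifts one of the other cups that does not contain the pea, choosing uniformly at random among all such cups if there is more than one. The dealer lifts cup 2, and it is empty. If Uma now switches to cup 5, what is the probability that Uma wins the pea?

4/13

Apply Bayes' rule, conditioning on where the pea actually is.
If it is under either of cups 1 and 5 (prior 6/23 each): the dealer has 3 equally likely choices, so probability 1/3; weight (6/23)·(1/3) = 2/23 each.
If it is under cup 2 (prior 2/23): the dealer opened cup 2, so this case is ruled out; weight (2/23)·0 = 0.
If it is under cup 3 (prior 3/23): the dealer has 3 equally likely choices, so probability 1/3; weight (3/23)·(1/3) = 1/23.
If it is under cup 4 (prior 6/23): the dealer has 4 equally likely choices, so probability 1/4; weight (6/23)·(1/4) = 3/46.
The weights sum to 13/46.
So P(the pea under cup 5 | the dealer opened cup 2) = (2/23) / (13/46) = 4/13.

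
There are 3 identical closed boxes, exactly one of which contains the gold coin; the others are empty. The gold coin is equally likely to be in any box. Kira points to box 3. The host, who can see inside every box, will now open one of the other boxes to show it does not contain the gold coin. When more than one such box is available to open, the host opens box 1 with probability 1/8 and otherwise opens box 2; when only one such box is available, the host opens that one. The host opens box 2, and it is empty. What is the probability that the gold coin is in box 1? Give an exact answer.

Consider each possible location of the gold coin in turn.
If it is in box 1 (prior 1/3): only box 2 is available, probability 1; weight (1/3)·1 = 1/3.
If it is in box 2 (prior 1/3): the host opened box 2, so this case is ruled out; weight (1/3)·0 = 0.
If it is in box 3 (prior 1/3): box 1 is available but not opened, probability 7/8; weight (1/3)·(7/8) = 7/24.
The weights sum to 5/8.
So P(the gold coin in box 1 | the host opened box 2) = (1/3) / (5/8) = 8/15.

8/15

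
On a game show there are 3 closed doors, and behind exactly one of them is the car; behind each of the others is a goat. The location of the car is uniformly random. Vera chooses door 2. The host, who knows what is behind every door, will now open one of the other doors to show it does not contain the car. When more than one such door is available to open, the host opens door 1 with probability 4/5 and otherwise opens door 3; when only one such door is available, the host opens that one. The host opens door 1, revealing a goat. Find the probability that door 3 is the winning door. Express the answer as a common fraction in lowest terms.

Apply Bayes' rule, conditioning on where the car actually is.
If it is behind door 1 (prior 1/3): the host opened door 1, so this case is ruled out; weight (1/3)·0 = 0.
If it is behind door 2 (prior 1/3): door 1 is available, opened with probability 4/5; weight (1/3)·(4/5) = 4/15.
If it is behind door 3 (prior 1/3): only door 1 is available, probability 1; weight (1/3)·1 = 1/3.
The weights sum to 3/5.
So P(the car behind door 3 | the host opened door 1) = (1/3) / (3/5) = 5/9.

5/9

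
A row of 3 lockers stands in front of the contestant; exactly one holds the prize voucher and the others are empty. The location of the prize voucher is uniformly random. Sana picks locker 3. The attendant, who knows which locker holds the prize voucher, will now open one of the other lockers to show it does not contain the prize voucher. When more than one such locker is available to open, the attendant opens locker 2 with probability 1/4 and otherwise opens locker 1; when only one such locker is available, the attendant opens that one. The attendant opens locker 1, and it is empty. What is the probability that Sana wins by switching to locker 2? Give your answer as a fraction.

4/7

Apply Bayes' rule, conditioning on where the prize voucher actually is.
If it is in locker 1 (prior 1/3): the attendant opened locker 1, so this case is ruled out; weight (1/3)·0 = 0.
If it is in locker 2 (prior 1/3): only locker 1 is available, probability 1; weight (1/3)·1 = 1/3.
If it is in locker 3 (prior 1/3): locker 2 is available but not opened, probability 3/4; weight (1/3)·(3/4) = 1/4.
The weights sum to 7/12.
So P(the prize voucher in locker 2 | the attendant opened locker 1) = (1/3) / (7/12) = 4/7.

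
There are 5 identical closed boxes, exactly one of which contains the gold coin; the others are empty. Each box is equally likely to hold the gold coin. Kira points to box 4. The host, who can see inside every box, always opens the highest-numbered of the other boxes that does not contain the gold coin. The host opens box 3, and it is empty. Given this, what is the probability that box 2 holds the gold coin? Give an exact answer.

0

Apply Bayes' rule, conditioning on where the gold coin actually is.
If it is in any of boxes 1, 2, and 4 (prior 1/5 each): the host would have opened box 5 instead, probability 0; weight (1/5)·0 = 0 each.
If it is in box 3 (prior 1/5): the host opened box 3, so this case is ruled out; weight (1/5)·0 = 0.
If it is in box 5 (prior 1/5): box 3 is the highest-numbered option available, probability 1; weight (1/5)·1 = 1/5.
The weights sum to 1/5.
So P(the gold coin in box 2 | the host opened box 3) = 0 / (1/5) = 0.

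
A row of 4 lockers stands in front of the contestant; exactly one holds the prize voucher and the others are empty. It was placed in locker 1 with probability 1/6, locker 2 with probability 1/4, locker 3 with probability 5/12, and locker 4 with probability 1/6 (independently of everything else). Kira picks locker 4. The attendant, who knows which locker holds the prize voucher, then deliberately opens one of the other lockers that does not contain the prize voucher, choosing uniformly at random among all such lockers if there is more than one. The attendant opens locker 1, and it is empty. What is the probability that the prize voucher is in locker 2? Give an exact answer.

9/28

Apply Bayes' rule, conditioning on where the prize voucher actually is.
If it is in locker 1 (prior 1/6): the attendant opened locker 1, so this case is ruled out; weight (1/6)·0 = 0.
If it is in locker 2 (prior 1/4): the attendant has 2 equally likely choices, so probability 1/2; weight (1/4)·(1/2) = 1/8.
If it is in locker 3 (prior 5/12): the attendant has 2 equally likely choices, so probability 1/2; weight (5/12)·(1/2) = 5/24.
If it is in locker 4 (prior 1/6): the attendant has 3 equally likely choices, so probability 1/3; weight (1/6)·(1/3) = 1/18.
The weights sum to 7/18.
So P(the prize voucher in locker 2 | the attendant opened locker 1) = (1/8) / (7/18) = 9/28.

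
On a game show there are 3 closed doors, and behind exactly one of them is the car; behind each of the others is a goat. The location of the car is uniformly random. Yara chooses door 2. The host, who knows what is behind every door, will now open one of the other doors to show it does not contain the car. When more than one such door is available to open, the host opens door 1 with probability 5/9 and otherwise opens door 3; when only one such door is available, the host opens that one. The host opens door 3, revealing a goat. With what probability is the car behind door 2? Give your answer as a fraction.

4/13

Consider each possible location of the car in turn.
If it is behind door 1 (prior 1/3): only door 3 is available, probability 1; weight (1/3)·1 = 1/3.
If it is behind door 2 (prior 1/3): door 1 is available but not opened, probability 4/9; weight (1/3)·(4/9) = 4/27.
If it is behind door 3 (prior 1/3): the host opened door 3, so this case is ruled out; weight (1/3)·0 = 0.
The weights sum to 13/27.
So P(the car behind door 2 | the host opened door 3) = (4/27) / (13/27) = 4/13.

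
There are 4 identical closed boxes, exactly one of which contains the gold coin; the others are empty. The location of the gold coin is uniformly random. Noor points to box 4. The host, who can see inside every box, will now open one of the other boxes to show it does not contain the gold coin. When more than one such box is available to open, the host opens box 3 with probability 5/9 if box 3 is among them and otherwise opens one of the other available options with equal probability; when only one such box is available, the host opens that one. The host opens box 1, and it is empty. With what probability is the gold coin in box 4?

4/21

Apply Bayes' rule, conditioning on where the gold coin actually is.
If it is in box 1 (prior 1/4): the host opened box 1, so this case is ruled out; weight (1/4)·0 = 0.
If it is in box 2 (prior 1/4): box 3 is available but not opened, probability 4/9; weight (1/4)·(4/9) = 1/9.
If it is in box 3 (prior 1/4): box 3 holds the prize so is unavailable; the host chooses uniformly among the 2 others, probability 1/2; weight (1/4)·(1/2) = 1/8.
If it is in box 4 (prior 1/4): box 3 is available but not opened; box 1 gets probability (1 − 5/9)/2 = 2/9; weight (1/4)·(2/9) = 1/18.
The weights sum to 7/24.
So P(the gold coin in box 4 | the host opened box 1) = (1/18) / (7/24) = 4/21.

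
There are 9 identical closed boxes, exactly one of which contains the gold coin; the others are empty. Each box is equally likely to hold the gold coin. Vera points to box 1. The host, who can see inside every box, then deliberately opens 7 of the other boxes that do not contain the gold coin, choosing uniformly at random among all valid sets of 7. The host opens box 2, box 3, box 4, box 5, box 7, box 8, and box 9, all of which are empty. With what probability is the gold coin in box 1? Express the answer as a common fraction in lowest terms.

1/9

Condition on the true location of the gold coin.
If it is in box 1 (prior 1/9): the host has 8 equally likely choices, so probability 1/8; weight (1/9)·(1/8) = 1/72.
If it is in any of boxes 2, 3, 4, 5, 7, 8, and 9 (prior 1/9 each): that box was opened and seen not to hold the prize — ruled out; weight (1/9)·0 = 0 each.
If it is in box 6 (prior 1/9): the host has no choice, probability 1; weight (1/9)·1 = 1/9.
The weights sum to 1/8.
So P(the gold coin in box 1 | the host opened box 2, box 3, box 4, box 5, box 7, box 8, and box 9) = (1/72) / (1/8) = 1/9.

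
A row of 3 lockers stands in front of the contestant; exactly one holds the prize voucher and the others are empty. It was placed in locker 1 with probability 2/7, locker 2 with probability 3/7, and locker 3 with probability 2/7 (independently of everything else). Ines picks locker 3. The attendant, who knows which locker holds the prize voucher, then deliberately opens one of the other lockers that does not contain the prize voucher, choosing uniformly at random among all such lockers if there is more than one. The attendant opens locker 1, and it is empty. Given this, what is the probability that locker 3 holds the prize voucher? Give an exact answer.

1/4

Consider each possible location of the prize voucher in turn.
If it is in locker 1 (prior 2/7): the attendant opened locker 1, so this case is ruled out; weight (2/7)·0 = 0.
If it is in locker 2 (prior 3/7): the attendant has no choice, probability 1; weight (3/7)·1 = 3/7.
If it is in locker 3 (prior 2/7): the attendant has 2 equally likely choices, so probability 1/2; weight (2/7)·(1/2) = 1/7.
The weights sum to 4/7.
So P(the prize voucher in locker 3 | the attendant opened locker 1) = (1/7) / (4/7) = 1/4.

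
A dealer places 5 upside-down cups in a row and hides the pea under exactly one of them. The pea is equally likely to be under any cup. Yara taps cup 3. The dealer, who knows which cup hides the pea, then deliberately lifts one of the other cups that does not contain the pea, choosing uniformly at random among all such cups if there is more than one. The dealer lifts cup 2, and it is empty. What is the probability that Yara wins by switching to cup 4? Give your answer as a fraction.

Consider each possible location of the pea in turn.
If it is under any of cups 1, 4, and 5 (prior 1/5 each): the dealer has 3 equally likely choices, so probability 1/3; weight (1/5)·(1/3) = 1/15 each.
If it is under cup 2 (prior 1/5): the dealer opened cup 2, so this case is ruled out; weight (1/5)·0 = 0.
If it is under cup 3 (prior 1/5): the dealer has 4 equally likely choices, so probability 1/4; weight (1/5)·(1/4) = 1/20.
The weights sum to 1/4.
So P(the pea under cup 4 | the dealer opened cup 2) = (1/15) / (1/4) = 4/15.

4/15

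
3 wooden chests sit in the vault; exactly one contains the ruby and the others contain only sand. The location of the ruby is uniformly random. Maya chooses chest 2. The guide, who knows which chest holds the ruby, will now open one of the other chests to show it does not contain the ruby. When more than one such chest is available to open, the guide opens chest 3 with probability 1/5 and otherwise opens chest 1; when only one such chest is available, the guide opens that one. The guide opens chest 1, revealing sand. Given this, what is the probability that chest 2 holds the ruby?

4/9

Condition on the true location of the ruby.
If it is in chest 1 (prior 1/3): the guide opened chest 1, so this case is ruled out; weight (1/3)·0 = 0.
If it is in chest 2 (prior 1/3): chest 3 is available but not opened, probability 4/5; weight (1/3)·(4/5) = 4/15.
If it is in chest 3 (prior 1/3): only chest 1 is available, probability 1; weight (1/3)·1 = 1/3.
The weights sum to 3/5.
So P(the ruby in chest 2 | the guide opened chest 1) = (4/15) / (3/5) = 4/9.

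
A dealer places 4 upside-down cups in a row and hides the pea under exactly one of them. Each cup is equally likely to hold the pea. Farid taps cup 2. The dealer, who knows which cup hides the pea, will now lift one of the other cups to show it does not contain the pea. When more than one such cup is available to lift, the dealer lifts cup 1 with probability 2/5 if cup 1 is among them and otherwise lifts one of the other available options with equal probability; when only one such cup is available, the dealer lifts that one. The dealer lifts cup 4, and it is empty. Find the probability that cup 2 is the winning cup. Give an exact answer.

3/14

Condition on the true location of the pea.
If it is under cup 1 (prior 1/4): cup 1 holds the prize so is unavailable; the dealer chooses uniformly among the 2 others, probability 1/2; weight (1/4)·(1/2) = 1/8.
If it is under cup 2 (prior 1/4): cup 1 is available but not opened; cup 4 gets probability (1 − 2/5)/2 = 3/10; weight (1/4)·(3/10) = 3/40.
If it is under cup 3 (prior 1/4): cup 1 is available but not opened, probability 3/5; weight (1/4)·(3/5) = 3/20.
If it is under cup 4 (prior 1/4): the dealer opened cup 4, so this case is ruled out; weight (1/4)·0 = 0.
The weights sum to 7/20.
So P(the pea under cup 2 | the dealer opened cup 4) = (3/40) / (7/20) = 3/14.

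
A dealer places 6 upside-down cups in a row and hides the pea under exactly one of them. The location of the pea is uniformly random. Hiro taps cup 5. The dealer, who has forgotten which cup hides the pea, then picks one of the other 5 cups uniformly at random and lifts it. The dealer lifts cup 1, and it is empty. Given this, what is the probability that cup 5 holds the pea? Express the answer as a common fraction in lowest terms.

1/5

Consider each possible location of the pea in turn.
If it is under cup 1 (prior 1/6): the dealer opened cup 1, so this case is ruled out; weight (1/6)·0 = 0.
If it is under any of cups 2, 3, 4, 5, and 6 (prior 1/6 each): the dealer picks cup 1 with probability 1/5 regardless, and it is not the prize; weight (1/6)·(1/5) = 1/30 each.
The weights sum to 1/6.
So P(the pea under cup 5 | the dealer opened cup 1) = (1/30) / (1/6) = 1/5.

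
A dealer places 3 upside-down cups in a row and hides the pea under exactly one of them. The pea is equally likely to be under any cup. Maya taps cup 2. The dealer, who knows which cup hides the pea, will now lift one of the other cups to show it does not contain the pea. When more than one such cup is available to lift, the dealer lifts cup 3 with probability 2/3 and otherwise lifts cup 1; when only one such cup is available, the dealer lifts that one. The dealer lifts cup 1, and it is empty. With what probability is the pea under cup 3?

3/4

Condition on the true location of the pea.
If it is under cup 1 (prior 1/3): the dealer opened cup 1, so this case is ruled out; weight (1/3)·0 = 0.
If it is under cup 2 (prior 1/3): cup 3 is available but not opened, probability 1/3; weight (1/3)·(1/3) = 1/9.
If it is under cup 3 (prior 1/3): only cup 1 is available, probability 1; weight (1/3)·1 = 1/3.
The weights sum to 4/9.
So P(the pea under cup 3 | the dealer opened cup 1) = (1/3) / (4/9) = 3/4.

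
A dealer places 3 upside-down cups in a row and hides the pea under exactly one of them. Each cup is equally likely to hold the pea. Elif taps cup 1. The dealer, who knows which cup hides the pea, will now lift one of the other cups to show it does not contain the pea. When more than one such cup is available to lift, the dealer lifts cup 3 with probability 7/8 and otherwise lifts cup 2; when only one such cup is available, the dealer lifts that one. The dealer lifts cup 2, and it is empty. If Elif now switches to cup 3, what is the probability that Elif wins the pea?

Condition on the true location of the pea.
If it is under cup 1 (prior 1/3): cup 3 is available but not opened, probability 1/8; weight (1/3)·(1/8) = 1/24.
If it is under cup 2 (prior 1/3): the dealer opened cup 2, so this case is ruled out; weight (1/3)·0 = 0.
If it is under cup 3 (prior 1/3): only cup 2 is available, probability 1; weight (1/3)·1 = 1/3.
The weights sum to 3/8.
So P(the pea under cup 3 | the dealer opened cup 2) = (1/3) / (3/8) = 8/9.

8/9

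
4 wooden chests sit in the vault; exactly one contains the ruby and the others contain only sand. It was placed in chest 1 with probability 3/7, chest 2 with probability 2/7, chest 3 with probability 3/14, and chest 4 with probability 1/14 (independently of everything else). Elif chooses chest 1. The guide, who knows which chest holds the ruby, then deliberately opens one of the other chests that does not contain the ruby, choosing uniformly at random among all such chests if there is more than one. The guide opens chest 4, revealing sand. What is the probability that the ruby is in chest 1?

4/11

Apply Bayes' rule, conditioning on where the ruby actually is.
If it is in chest 1 (prior 3/7): the guide has 3 equally likely choices, so probability 1/3; weight (3/7)·(1/3) = 1/7.
If it is in chest 2 (prior 2/7): the guide has 2 equally likely choices, so probability 1/2; weight (2/7)·(1/2) = 1/7.
If it is in chest 3 (prior 3/14): the guide has 2 equally likely choices, so probability 1/2; weight (3/14)·(1/2) = 3/28.
If it is in chest 4 (prior 1/14): the guide opened chest 4, so this case is ruled out; weight (1/14)·0 = 0.
The weights sum to 11/28.
So P(the ruby in chest 1 | the guide opened chest 4) = (1/7) / (11/28) = 4/11.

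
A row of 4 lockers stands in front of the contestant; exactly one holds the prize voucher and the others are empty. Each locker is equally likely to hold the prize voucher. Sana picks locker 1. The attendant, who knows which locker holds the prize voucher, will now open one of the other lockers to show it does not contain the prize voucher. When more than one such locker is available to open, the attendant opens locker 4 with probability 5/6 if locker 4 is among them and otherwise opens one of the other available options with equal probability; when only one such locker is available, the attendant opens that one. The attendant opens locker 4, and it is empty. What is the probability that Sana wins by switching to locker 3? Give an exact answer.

Condition on the true location of the prize voucher.
If it is in any of lockers 1, 2, and 3 (prior 1/4 each): locker 4 is available, opened with probability 5/6; weight (1/4)·(5/6) = 5/24 each.
If it is in locker 4 (prior 1/4): the attendant opened locker 4, so this case is ruled out; weight (1/4)·0 = 0.
The weights sum to 5/8.
So P(the prize voucher in locker 3 | the attendant opened locker 4) = (5/24) / (5/8) = 1/3.

1/3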